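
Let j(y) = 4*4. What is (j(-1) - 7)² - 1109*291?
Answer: -322638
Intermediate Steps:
j(y) = 16
(j(-1) - 7)² - 1109*291 = (16 - 7)² - 1109*291 = 9² - 322719 = 81 - 322719 = -322638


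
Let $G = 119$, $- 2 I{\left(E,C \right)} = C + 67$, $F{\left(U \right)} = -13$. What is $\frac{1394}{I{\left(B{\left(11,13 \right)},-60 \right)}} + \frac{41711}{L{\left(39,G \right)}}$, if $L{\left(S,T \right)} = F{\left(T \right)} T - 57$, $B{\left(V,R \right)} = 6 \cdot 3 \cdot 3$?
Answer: $- \frac{4763929}{11228} \approx -424.29$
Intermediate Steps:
$B{\left(V,R \right)} = 54$ ($B{\left(V,R \right)} = 18 \cdot 3 = 54$)
$I{\left(E,C \right)} = - \frac{67}{2} - \frac{C}{2}$ ($I{\left(E,C \right)} = - \frac{C + 67}{2} = - \frac{67 + C}{2} = - \frac{67}{2} - \frac{C}{2}$)
$L{\left(S,T \right)} = -57 - 13 T$ ($L{\left(S,T \right)} = - 13 T - 57 = -57 - 13 T$)
$\frac{1394}{I{\left(B{\left(11,13 \right)},-60 \right)}} + \frac{41711}{L{\left(39,G \right)}} = \frac{1394}{- \frac{67}{2} - -30} + \frac{41711}{-57 - 1547} = \frac{1394}{- \frac{67}{2} + 30} + \frac{41711}{-57 - 1547} = \frac{1394}{- \frac{7}{2}} + \frac{41711}{-1604} = 1394 \left(- \frac{2}{7}\right) + 41711 \left(- \frac{1}{1604}\right) = - \frac{2788}{7} - \frac{41711}{1604} = - \frac{4763929}{11228}$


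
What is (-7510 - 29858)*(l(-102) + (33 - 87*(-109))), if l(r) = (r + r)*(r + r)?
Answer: -1910700576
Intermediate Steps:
l(r) = 4*r² (l(r) = (2*r)*(2*r) = 4*r²)
(-7510 - 29858)*(l(-102) + (33 - 87*(-109))) = (-7510 - 29858)*(4*(-102)² + (33 - 87*(-109))) = -37368*(4*10404 + (33 + 9483)) = -37368*(41616 + 9516) = -37368*51132 = -1910700576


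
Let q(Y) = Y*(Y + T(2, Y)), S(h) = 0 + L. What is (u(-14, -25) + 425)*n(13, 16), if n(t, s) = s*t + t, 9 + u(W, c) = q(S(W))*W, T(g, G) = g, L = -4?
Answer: 67184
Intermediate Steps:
S(h) = -4 (S(h) = 0 - 4 = -4)
q(Y) = Y*(2 + Y) (q(Y) = Y*(Y + 2) = Y*(2 + Y))
u(W, c) = -9 + 8*W (u(W, c) = -9 + (-4*(2 - 4))*W = -9 + (-4*(-2))*W = -9 + 8*W)
n(t, s) = t + s*t
(u(-14, -25) + 425)*n(13, 16) = ((-9 + 8*(-14)) + 425)*(13*(1 + 16)) = ((-9 - 112) + 425)*(13*17) = (-121 + 425)*221 = 304*221 = 67184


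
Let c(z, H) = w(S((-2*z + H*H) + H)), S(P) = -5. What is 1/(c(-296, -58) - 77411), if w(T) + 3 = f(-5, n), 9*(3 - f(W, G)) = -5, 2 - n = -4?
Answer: -9/696694 ≈ -1.2918e-5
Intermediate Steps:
n = 6 (n = 2 - 1*(-4) = 2 + 4 = 6)
f(W, G) = 32/9 (f(W, G) = 3 - 1/9*(-5) = 3 + 5/9 = 32/9)
w(T) = 5/9 (w(T) = -3 + 32/9 = 5/9)
c(z, H) = 5/9
1/(c(-296, -58) - 77411) = 1/(5/9 - 77411) = 1/(-696694/9) = -9/696694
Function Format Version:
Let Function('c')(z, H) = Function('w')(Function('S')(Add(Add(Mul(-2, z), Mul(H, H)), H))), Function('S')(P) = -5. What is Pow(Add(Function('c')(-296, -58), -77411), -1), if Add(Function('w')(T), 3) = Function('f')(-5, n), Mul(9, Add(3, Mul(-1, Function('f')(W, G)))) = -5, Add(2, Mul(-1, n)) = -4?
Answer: Rational(-9, 696694) ≈ -1.2918e-5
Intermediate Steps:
n = 6 (n = Add(2, Mul(-1, -4)) = Add(2, 4) = 6)
Function('f')(W, G) = Rational(32, 9) (Function('f')(W, G) = Add(3, Mul(Rational(-1, 9), -5)) = Add(3, Rational(5, 9)) = Rational(32, 9))
Function('w')(T) = Rational(5, 9) (Function('w')(T) = Add(-3, Rational(32, 9)) = Rational(5, 9))
Function('c')(z, H) = Rational(5, 9)
Pow(Add(Function('c')(-296, -58), -77411), -1) = Pow(Add(Rational(5, 9), -77411), -1) = Pow(Rational(-696694, 9), -1) = Rational(-9, 696694)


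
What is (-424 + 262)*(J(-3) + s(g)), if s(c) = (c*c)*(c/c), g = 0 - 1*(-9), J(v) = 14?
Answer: -15390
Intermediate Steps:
g = 9 (g = 0 + 9 = 9)
s(c) = c² (s(c) = c²*1 = c²)
(-424 + 262)*(J(-3) + s(g)) = (-424 + 262)*(14 + 9²) = -162*(14 + 81) = -162*95 = -15390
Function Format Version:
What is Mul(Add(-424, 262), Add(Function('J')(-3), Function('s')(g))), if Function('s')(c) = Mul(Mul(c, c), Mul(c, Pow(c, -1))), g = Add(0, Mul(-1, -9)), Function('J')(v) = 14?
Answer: -15390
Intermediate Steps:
g = 9 (g = Add(0, 9) = 9)
Function('s')(c) = Pow(c, 2) (Function('s')(c) = Mul(Pow(c, 2), 1) = Pow(c, 2))
Mul(Add(-424, 262), Add(Function('J')(-3), Function('s')(g))) = Mul(Add(-424, 262), Add(14, Pow(9, 2))) = Mul(-162, Add(14, 81)) = Mul(-162, 95) = -15390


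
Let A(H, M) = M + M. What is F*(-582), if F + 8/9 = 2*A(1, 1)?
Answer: -5432/3 ≈ -1810.7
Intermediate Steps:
A(H, M) = 2*M
F = 28/9 (F = -8/9 + 2*(2*1) = -8/9 + 2*2 = -8/9 + 4 = 28/9 ≈ 3.1111)
F*(-582) = (28/9)*(-582) = -5432/3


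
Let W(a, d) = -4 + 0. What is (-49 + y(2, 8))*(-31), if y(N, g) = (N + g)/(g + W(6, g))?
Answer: 2883/2 ≈ 1441.5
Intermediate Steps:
W(a, d) = -4
y(N, g) = (N + g)/(-4 + g) (y(N, g) = (N + g)/(g - 4) = (N + g)/(-4 + g))
(-49 + y(2, 8))*(-31) = (-49 + (2 + 8)/(-4 + 8))*(-31) = (-49 + 10/4)*(-31) = (-49 + (1/4)*10)*(-31) = (-49 + 5/2)*(-31) = -93/2*(-31) = 2883/2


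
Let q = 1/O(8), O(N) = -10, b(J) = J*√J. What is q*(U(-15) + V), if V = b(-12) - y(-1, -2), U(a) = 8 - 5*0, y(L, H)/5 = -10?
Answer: -29/5 + 12*I*√3/5 ≈ -5.8 + 4.1569*I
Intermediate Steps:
y(L, H) = -50 (y(L, H) = 5*(-10) = -50)
U(a) = 8 (U(a) = 8 - 1*0 = 8 + 0 = 8)
b(J) = J^(3/2)
V = 50 - 24*I*√3 (V = (-12)^(3/2) - 1*(-50) = -24*I*√3 + 50 = 50 - 24*I*√3 ≈ 50.0 - 41.569*I)
q = -⅒ (q = 1/(-10) = -⅒ ≈ -0.10000)
q*(U(-15) + V) = -(8 + (50 - 24*I*√3))/10 = -(58 - 24*I*√3)/10 = -29/5 + 12*I*√3/5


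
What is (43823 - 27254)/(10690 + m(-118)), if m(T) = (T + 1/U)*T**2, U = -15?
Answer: -248535/24499054 ≈ -0.010145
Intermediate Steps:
m(T) = T**2*(-1/15 + T) (m(T) = (T + 1/(-15))*T**2 = (T - 1/15)*T**2 = (-1/15 + T)*T**2 = T**2*(-1/15 + T))
(43823 - 27254)/(10690 + m(-118)) = (43823 - 27254)/(10690 + (-118)**2*(-1/15 - 118)) = 16569/(10690 + 13924*(-1771/15)) = 16569/(10690 - 24659404/15) = 16569/(-24499054/15) = 16569*(-15/24499054) = -248535/24499054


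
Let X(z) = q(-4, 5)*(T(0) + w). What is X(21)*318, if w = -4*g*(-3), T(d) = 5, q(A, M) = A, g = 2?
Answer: -36888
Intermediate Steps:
w = 24 (w = -4*2*(-3) = -8*(-3) = 24)
X(z) = -116 (X(z) = -4*(5 + 24) = -4*29 = -116)
X(21)*318 = -116*318 = -36888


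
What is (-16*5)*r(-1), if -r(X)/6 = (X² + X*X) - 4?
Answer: -960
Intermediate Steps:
r(X) = 24 - 12*X² (r(X) = -6*((X² + X*X) - 4) = -6*((X² + X²) - 4) = -6*(2*X² - 4) = -6*(-4 + 2*X²) = 24 - 12*X²)
(-16*5)*r(-1) = (-16*5)*(24 - 12*(-1)²) = -80*(24 - 12*1) = -80*(24 - 12) = -80*12 = -960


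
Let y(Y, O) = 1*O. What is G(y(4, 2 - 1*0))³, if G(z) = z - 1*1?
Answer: 1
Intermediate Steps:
y(Y, O) = O
G(z) = -1 + z (G(z) = z - 1 = -1 + z)
G(y(4, 2 - 1*0))³ = (-1 + (2 - 1*0))³ = (-1 + (2 + 0))³ = (-1 + 2)³ = 1³ = 1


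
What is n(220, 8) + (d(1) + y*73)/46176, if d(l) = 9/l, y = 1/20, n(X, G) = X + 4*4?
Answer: 217950973/923520 ≈ 236.00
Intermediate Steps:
n(X, G) = 16 + X (n(X, G) = X + 16 = 16 + X)
y = 1/20 ≈ 0.050000
n(220, 8) + (d(1) + y*73)/46176 = (16 + 220) + (9/1 + (1/20)*73)/46176 = 236 + (9*1 + 73/20)*(1/46176) = 236 + (9 + 73/20)*(1/46176) = 236 + (253/20)*(1/46176) = 236 + 253/923520 = 217950973/923520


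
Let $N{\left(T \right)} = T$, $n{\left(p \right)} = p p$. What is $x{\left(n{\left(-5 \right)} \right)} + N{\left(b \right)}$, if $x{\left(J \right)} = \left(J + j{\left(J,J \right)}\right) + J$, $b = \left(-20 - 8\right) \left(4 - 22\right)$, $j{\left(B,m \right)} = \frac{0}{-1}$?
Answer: $554$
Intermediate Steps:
$j{\left(B,m \right)} = 0$ ($j{\left(B,m \right)} = 0 \left(-1\right) = 0$)
$n{\left(p \right)} = p^{2}$
$b = 504$ ($b = \left(-28\right) \left(-18\right) = 504$)
$x{\left(J \right)} = 2 J$ ($x{\left(J \right)} = \left(J + 0\right) + J = J + J = 2 J$)
$x{\left(n{\left(-5 \right)} \right)} + N{\left(b \right)} = 2 \left(-5\right)^{2} + 504 = 2 \cdot 25 + 504 = 50 + 504 = 554$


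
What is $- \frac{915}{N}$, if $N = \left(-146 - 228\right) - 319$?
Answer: $\frac{305}{231} \approx 1.3203$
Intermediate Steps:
$N = -693$ ($N = -374 - 319 = -693$)
$- \frac{915}{N} = - \frac{915}{-693} = \left(-915\right) \left(- \frac{1}{693}\right) = \frac{305}{231}$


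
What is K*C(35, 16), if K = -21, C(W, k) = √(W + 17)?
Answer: -42*√13 ≈ -151.43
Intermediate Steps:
C(W, k) = √(17 + W)
K*C(35, 16) = -21*√(17 + 35) = -42*√13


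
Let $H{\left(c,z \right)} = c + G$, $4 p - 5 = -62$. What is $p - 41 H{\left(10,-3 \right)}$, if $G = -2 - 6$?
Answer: $- \frac{385}{4} \approx -96.25$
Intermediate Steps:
$p = - \frac{57}{4}$ ($p = \frac{5}{4} + \frac{1}{4} \left(-62\right) = \frac{5}{4} - \frac{31}{2} = - \frac{57}{4} \approx -14.25$)
$G = -8$ ($G = -2 - 6 = -8$)
$H{\left(c,z \right)} = -8 + c$ ($H{\left(c,z \right)} = c - 8 = -8 + c$)
$p - 41 H{\left(10,-3 \right)} = - \frac{57}{4} - 41 \left(-8 + 10\right) = - \frac{57}{4} - 82 = - \frac{385}{4}$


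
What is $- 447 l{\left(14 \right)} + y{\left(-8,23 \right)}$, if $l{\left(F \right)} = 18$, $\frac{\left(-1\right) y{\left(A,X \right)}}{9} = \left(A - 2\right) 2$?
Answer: $-7866$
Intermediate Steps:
$y{\left(A,X \right)} = 36 - 18 A$ ($y{\left(A,X \right)} = - 9 \left(A - 2\right) 2 = - 9 \left(-2 + A\right) 2 = - 9 \left(-4 + 2 A\right) = 36 - 18 A$)
$- 447 l{\left(14 \right)} + y{\left(-8,23 \right)} = \left(-447\right) 18 + \left(36 - -144\right) = -8046 + \left(36 + 144\right) = -8046 + 180 = -7866$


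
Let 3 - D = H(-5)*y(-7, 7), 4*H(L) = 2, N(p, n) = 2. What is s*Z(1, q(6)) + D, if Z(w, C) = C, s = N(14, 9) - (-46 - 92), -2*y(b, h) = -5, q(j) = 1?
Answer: 567/4 ≈ 141.75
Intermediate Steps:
y(b, h) = 5/2 (y(b, h) = -1/2*(-5) = 5/2)
H(L) = 1/2 (H(L) = (1/4)*2 = 1/2)
s = 140 (s = 2 - (-46 - 92) = 2 - 1*(-138) = 2 + 138 = 140)
D = 7/4 (D = 3 - 5/(2*2) = 3 - 1*5/4 = 3 - 5/4 = 7/4 ≈ 1.7500)
s*Z(1, q(6)) + D = 140*1 + 7/4 = 140 + 7/4 = 567/4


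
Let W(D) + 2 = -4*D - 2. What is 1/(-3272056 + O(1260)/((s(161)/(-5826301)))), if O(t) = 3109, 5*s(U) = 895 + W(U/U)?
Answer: -887/93472162717 ≈ -9.4895e-9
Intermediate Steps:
W(D) = -4 - 4*D (W(D) = -2 + (-4*D - 2) = -2 + (-2 - 4*D) = -4 - 4*D)
s(U) = 887/5 (s(U) = (895 + (-4 - 4*U/U))/5 = (895 + (-4 - 4*1))/5 = (895 + (-4 - 4))/5 = (895 - 8)/5 = (⅕)*887 = 887/5)
1/(-3272056 + O(1260)/((s(161)/(-5826301)))) = 1/(-3272056 + 3109/(((887/5)/(-5826301)))) = 1/(-3272056 + 3109/(((887/5)*(-1/5826301)))) = 1/(-3272056 + 3109/(-887/29131505)) = 1/(-3272056 + 3109*(-29131505/887)) = 1/(-3272056 - 90569849045/887) = 1/(-93472162717/887) = -887/93472162717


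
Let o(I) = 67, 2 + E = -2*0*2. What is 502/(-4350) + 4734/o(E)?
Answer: 10279633/145725 ≈ 70.541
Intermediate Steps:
E = -2 (E = -2 - 2*0*2 = -2 + 0*2 = -2 + 0 = -2)
502/(-4350) + 4734/o(E) = 502/(-4350) + 4734/67 = 502*(-1/4350) + 4734*(1/67) = -251/2175 + 4734/67 = 10279633/145725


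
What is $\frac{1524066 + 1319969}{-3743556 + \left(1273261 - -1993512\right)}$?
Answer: $- \frac{2844035}{476783} \approx -5.965$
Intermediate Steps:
$\frac{1524066 + 1319969}{-3743556 + \left(1273261 - -1993512\right)} = \frac{2844035}{-3743556 + \left(1273261 + 1993512\right)} = \frac{2844035}{-3743556 + 3266773} = \frac{2844035}{-476783} = 2844035 \left(- \frac{1}{476783}\right) = - \frac{2844035}{476783}$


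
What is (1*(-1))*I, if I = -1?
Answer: 1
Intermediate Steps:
(1*(-1))*I = (1*(-1))*(-1) = -1*(-1) = 1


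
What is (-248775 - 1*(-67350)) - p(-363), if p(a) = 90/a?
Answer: -21952395/121 ≈ -1.8142e+5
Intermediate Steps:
(-248775 - 1*(-67350)) - p(-363) = (-248775 - 1*(-67350)) - 90/(-363) = (-248775 + 67350) - 90*(-1)/363 = -181425 - 1*(-30/121) = -181425 + 30/121 = -21952395/121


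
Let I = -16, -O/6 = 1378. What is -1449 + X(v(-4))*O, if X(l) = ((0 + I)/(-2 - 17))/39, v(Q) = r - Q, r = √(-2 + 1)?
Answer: -30923/19 ≈ -1627.5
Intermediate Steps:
O = -8268 (O = -6*1378 = -8268)
r = I (r = √(-1) = I ≈ 1.0*I)
v(Q) = I - Q
X(l) = 16/741 (X(l) = ((0 - 16)/(-2 - 17))/39 = -16/(-19)*(1/39) = -16*(-1/19)*(1/39) = (16/19)*(1/39) = 16/741)
-1449 + X(v(-4))*O = -1449 + (16/741)*(-8268) = -1449 - 3392/19 = -30923/19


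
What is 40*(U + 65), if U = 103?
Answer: 6720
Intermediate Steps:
40*(U + 65) = 40*(103 + 65) = 40*168 = 6720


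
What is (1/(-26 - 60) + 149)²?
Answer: 164172969/7396 ≈ 22198.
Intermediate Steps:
(1/(-26 - 60) + 149)² = (1/(-86) + 149)² = (-1/86 + 149)² = (12813/86)² = 164172969/7396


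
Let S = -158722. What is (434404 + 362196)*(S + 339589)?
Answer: 144078652200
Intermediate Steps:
(434404 + 362196)*(S + 339589) = (434404 + 362196)*(-158722 + 339589) = 796600*180867 = 144078652200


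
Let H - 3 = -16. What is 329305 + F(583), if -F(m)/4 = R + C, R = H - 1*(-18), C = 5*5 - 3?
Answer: 329197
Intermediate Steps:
H = -13 (H = 3 - 16 = -13)
C = 22 (C = 25 - 3 = 22)
R = 5 (R = -13 - 1*(-18) = -13 + 18 = 5)
F(m) = -108 (F(m) = -4*(5 + 22) = -4*27 = -108)
329305 + F(583) = 329305 - 108 = 329197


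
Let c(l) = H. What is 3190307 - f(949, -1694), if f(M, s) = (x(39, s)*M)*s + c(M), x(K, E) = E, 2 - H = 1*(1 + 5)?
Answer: -2720094253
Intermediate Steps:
H = -4 (H = 2 - (1 + 5) = 2 - 6 = -4)
c(l) = -4
f(M, s) = -4 + M*s² (f(M, s) = (s*M)*s - 4 = (M*s)*s - 4 = M*s² - 4 = -4 + M*s²)
3190307 - f(949, -1694) = 3190307 - (-4 + 949*(-1694)²) = 3190307 - (-4 + 949*2869636) = 3190307 - (-4 + 2723284564) = 3190307 - 1*2723284560 = 3190307 - 2723284560 = -2720094253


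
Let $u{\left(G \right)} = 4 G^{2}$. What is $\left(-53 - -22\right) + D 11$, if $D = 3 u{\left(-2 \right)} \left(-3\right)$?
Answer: $-1615$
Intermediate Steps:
$D = -144$ ($D = 3 \cdot 4 \left(-2\right)^{2} \left(-3\right) = 3 \cdot 4 \cdot 4 \left(-3\right) = 3 \cdot 16 \left(-3\right) = 48 \left(-3\right) = -144$)
$\left(-53 - -22\right) + D 11 = \left(-53 - -22\right) - 1584 = \left(-53 + 22\right) - 1584 = -31 - 1584 = -1615$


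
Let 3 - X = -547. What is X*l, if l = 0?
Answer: 0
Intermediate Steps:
X = 550 (X = 3 - 1*(-547) = 3 + 547 = 550)
X*l = 550*0 = 0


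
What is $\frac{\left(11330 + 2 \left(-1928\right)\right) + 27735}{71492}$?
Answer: $\frac{35209}{71492} \approx 0.49249$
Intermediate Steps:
$\frac{\left(11330 + 2 \left(-1928\right)\right) + 27735}{71492} = \left(\left(11330 - 3856\right) + 27735\right) \frac{1}{71492} = \left(7474 + 27735\right) \frac{1}{71492} = 35209 \cdot \frac{1}{71492} = \frac{35209}{71492}$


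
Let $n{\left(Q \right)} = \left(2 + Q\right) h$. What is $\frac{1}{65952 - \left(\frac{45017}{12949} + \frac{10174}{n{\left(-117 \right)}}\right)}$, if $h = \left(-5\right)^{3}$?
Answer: $\frac{8093125}{533723916413} \approx 1.5164 \cdot 10^{-5}$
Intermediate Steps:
$h = -125$
$n{\left(Q \right)} = -250 - 125 Q$ ($n{\left(Q \right)} = \left(2 + Q\right) \left(-125\right) = -250 - 125 Q$)
$\frac{1}{65952 - \left(\frac{45017}{12949} + \frac{10174}{n{\left(-117 \right)}}\right)} = \frac{1}{65952 - \left(\frac{45017}{12949} + \frac{10174}{-250 - -14625}\right)} = \frac{1}{65952 - \left(\frac{45017}{12949} + \frac{10174}{-250 + 14625}\right)} = \frac{1}{65952 - \left(\frac{45017}{12949} + \frac{10174}{14375}\right)} = \frac{1}{65952 - \frac{33863587}{8093125}} = \frac{1}{\frac{533723916413}{8093125}} = \frac{8093125}{533723916413}$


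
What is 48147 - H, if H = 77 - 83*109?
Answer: 57117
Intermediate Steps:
H = -8970 (H = 77 - 9047 = -8970)
48147 - H = 48147 - 1*(-8970) = 48147 + 8970 = 57117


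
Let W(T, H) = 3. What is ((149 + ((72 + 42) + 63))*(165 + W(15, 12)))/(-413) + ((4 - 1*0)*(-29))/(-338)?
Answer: -1318834/9971 ≈ -132.27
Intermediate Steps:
((149 + ((72 + 42) + 63))*(165 + W(15, 12)))/(-413) + ((4 - 1*0)*(-29))/(-338) = ((149 + ((72 + 42) + 63))*(165 + 3))/(-413) + ((4 - 1*0)*(-29))/(-338) = ((149 + (114 + 63))*168)*(-1/413) + ((4 + 0)*(-29))*(-1/338) = ((149 + 177)*168)*(-1/413) + (4*(-29))*(-1/338) = (326*168)*(-1/413) - 116*(-1/338) = 54768*(-1/413) + 58/169 = -7824/59 + 58/169 = -1318834/9971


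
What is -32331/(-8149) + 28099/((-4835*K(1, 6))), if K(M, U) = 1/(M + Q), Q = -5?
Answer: 1072235389/39400415 ≈ 27.214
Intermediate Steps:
K(M, U) = 1/(-5 + M) (K(M, U) = 1/(M - 5) = 1/(-5 + M))
-32331/(-8149) + 28099/((-4835*K(1, 6))) = -32331/(-8149) + 28099/((-4835/(-5 + 1))) = -32331*(-1/8149) + 28099/((-4835/(-4))) = 32331/8149 + 28099/((-4835*(-¼))) = 32331/8149 + 28099/(4835/4) = 32331/8149 + 28099*(4/4835) = 32331/8149 + 112396/4835 = 1072235389/39400415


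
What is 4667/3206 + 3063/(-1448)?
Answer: -1531081/2321144 ≈ -0.65962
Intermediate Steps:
4667/3206 + 3063/(-1448) = 4667*(1/3206) + 3063*(-1/1448) = 4667/3206 - 3063/1448 = -1531081/2321144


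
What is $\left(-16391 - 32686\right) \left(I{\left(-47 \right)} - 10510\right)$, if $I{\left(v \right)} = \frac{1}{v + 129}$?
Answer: $\frac{1031597343}{2} \approx 5.158 \cdot 10^{8}$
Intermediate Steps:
$I{\left(v \right)} = \frac{1}{129 + v}$
$\left(-16391 - 32686\right) \left(I{\left(-47 \right)} - 10510\right) = \left(-16391 - 32686\right) \left(\frac{1}{129 - 47} - 10510\right) = - 49077 \left(\frac{1}{82} - 10510\right) = \left(-49077\right) \left(- \frac{861819}{82}\right) = \frac{1031597343}{2}$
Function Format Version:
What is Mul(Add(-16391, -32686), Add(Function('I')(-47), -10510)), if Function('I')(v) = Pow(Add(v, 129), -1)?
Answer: Rational(1031597343, 2) ≈ 5.1580e+8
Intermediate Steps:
Function('I')(v) = Pow(Add(129, v), -1)
Mul(Add(-16391, -32686), Add(Function('I')(-47), -10510)) = Mul(Add(-16391, -32686), Add(Pow(Add(129, -47), -1), -10510)) = Mul(-49077, Add(Pow(82, -1), -10510)) = Mul(-49077, Add(Rational(1, 82), -10510)) = Mul(-49077, Rational(-861819, 82)) = Rational(1031597343, 2)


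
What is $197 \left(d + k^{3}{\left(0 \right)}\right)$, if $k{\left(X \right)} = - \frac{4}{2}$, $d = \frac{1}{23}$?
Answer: $- \frac{36051}{23} \approx -1567.4$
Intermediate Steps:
$d = \frac{1}{23} \approx 0.043478$
$k{\left(X \right)} = -2$ ($k{\left(X \right)} = \left(-4\right) \frac{1}{2} = -2$)
$197 \left(d + k^{3}{\left(0 \right)}\right) = 197 \left(\frac{1}{23} + \left(-2\right)^{3}\right) = 197 \left(\frac{1}{23} - 8\right) = 197 \left(- \frac{183}{23}\right) = - \frac{36051}{23}$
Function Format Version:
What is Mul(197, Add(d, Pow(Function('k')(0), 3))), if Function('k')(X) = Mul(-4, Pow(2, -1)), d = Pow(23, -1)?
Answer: Rational(-36051, 23) ≈ -1567.4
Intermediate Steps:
d = Rational(1, 23) ≈ 0.043478
Function('k')(X) = -2 (Function('k')(X) = Mul(-4, Rational(1, 2)) = -2)
Mul(197, Add(d, Pow(Function('k')(0), 3))) = Mul(197, Add(Rational(1, 23), Pow(-2, 3))) = Mul(197, Add(Rational(1, 23), -8)) = Mul(197, Rational(-183, 23)) = Rational(-36051, 23)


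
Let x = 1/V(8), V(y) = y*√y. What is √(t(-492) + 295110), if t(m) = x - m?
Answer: √(18918528 + 2*√2)/8 ≈ 543.69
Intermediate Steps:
V(y) = y^(3/2)
x = √2/32 (x = 1/(8^(3/2)) = 1/(16*√2) = √2/32 ≈ 0.044194)
t(m) = -m + √2/32 (t(m) = √2/32 - m = -m + √2/32)
√(t(-492) + 295110) = √((-1*(-492) + √2/32) + 295110) = √((492 + √2/32) + 295110) = √(295602 + √2/32)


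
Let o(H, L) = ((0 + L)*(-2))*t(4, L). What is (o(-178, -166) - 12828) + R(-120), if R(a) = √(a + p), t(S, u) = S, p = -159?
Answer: -11500 + 3*I*√31 ≈ -11500.0 + 16.703*I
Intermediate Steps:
R(a) = √(-159 + a) (R(a) = √(a - 159) = √(-159 + a))
o(H, L) = -8*L (o(H, L) = ((0 + L)*(-2))*4 = (L*(-2))*4 = -2*L*4 = -8*L)
(o(-178, -166) - 12828) + R(-120) = (-8*(-166) - 12828) + √(-159 - 120) = (1328 - 12828) + √(-279) = -11500 + 3*I*√31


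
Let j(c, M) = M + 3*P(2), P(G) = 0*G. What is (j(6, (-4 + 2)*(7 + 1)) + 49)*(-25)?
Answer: -825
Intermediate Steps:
P(G) = 0
j(c, M) = M (j(c, M) = M + 3*0 = M + 0 = M)
(j(6, (-4 + 2)*(7 + 1)) + 49)*(-25) = ((-4 + 2)*(7 + 1) + 49)*(-25) = (-2*8 + 49)*(-25) = (-16 + 49)*(-25) = 33*(-25) = -825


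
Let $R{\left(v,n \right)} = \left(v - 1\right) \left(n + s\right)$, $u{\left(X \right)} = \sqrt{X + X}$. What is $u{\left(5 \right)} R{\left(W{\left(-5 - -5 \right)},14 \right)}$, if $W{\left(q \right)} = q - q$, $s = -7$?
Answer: $- 7 \sqrt{10} \approx -22.136$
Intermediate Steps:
$u{\left(X \right)} = \sqrt{2} \sqrt{X}$ ($u{\left(X \right)} = \sqrt{2 X} = \sqrt{2} \sqrt{X}$)
$W{\left(q \right)} = 0$
$R{\left(v,n \right)} = \left(-1 + v\right) \left(-7 + n\right)$ ($R{\left(v,n \right)} = \left(v - 1\right) \left(n - 7\right) = \left(-1 + v\right) \left(-7 + n\right)$)
$u{\left(5 \right)} R{\left(W{\left(-5 - -5 \right)},14 \right)} = \sqrt{2} \sqrt{5} \left(7 - 14 - 0 + 14 \cdot 0\right) = \sqrt{10} \left(7 - 14 + 0 + 0\right) = \sqrt{10} \left(-7\right) = - 7 \sqrt{10}$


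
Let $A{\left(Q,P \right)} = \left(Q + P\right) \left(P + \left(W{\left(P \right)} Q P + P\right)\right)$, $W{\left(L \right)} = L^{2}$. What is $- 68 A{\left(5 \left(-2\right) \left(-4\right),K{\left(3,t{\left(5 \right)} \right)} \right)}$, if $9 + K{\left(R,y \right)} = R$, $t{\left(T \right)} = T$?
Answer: $20003424$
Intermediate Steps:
$K{\left(R,y \right)} = -9 + R$
$A{\left(Q,P \right)} = \left(P + Q\right) \left(2 P + Q P^{3}\right)$ ($A{\left(Q,P \right)} = \left(Q + P\right) \left(P + \left(P^{2} Q P + P\right)\right) = \left(P + Q\right) \left(P + \left(Q P^{2} P + P\right)\right) = \left(P + Q\right) \left(P + \left(Q P^{3} + P\right)\right) = \left(P + Q\right) \left(P + \left(P + Q P^{3}\right)\right) = \left(P + Q\right) \left(2 P + Q P^{3}\right)$)
$- 68 A{\left(5 \left(-2\right) \left(-4\right),K{\left(3,t{\left(5 \right)} \right)} \right)} = - 68 \left(-9 + 3\right) \left(2 \left(-9 + 3\right) + 2 \cdot 5 \left(-2\right) \left(-4\right) + 5 \left(-2\right) \left(-4\right) \left(-9 + 3\right)^{3} + \left(-9 + 3\right)^{2} \left(5 \left(-2\right) \left(-4\right)\right)^{2}\right) = - 68 \left(- 6 \left(2 \left(-6\right) + 2 \left(\left(-10\right) \left(-4\right)\right) + \left(-10\right) \left(-4\right) \left(-6\right)^{3} + \left(-6\right)^{2} \left(\left(-10\right) \left(-4\right)\right)^{2}\right)\right) = - 68 \left(- 6 \left(-12 + 2 \cdot 40 + 40 \left(-216\right) + 36 \cdot 40^{2}\right)\right) = - 68 \left(- 6 \left(-12 + 80 - 8640 + 36 \cdot 1600\right)\right) = - 68 \left(- 6 \left(-12 + 80 - 8640 + 57600\right)\right) = - 68 \left(\left(-6\right) 49028\right) = \left(-68\right) \left(-294168\right) = 20003424$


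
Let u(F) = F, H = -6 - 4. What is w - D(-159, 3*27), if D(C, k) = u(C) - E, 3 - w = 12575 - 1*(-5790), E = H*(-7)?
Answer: -18133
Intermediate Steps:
H = -10
E = 70 (E = -10*(-7) = 70)
w = -18362 (w = 3 - (12575 - 1*(-5790)) = 3 - (12575 + 5790) = 3 - 1*18365 = 3 - 18365 = -18362)
D(C, k) = -70 + C (D(C, k) = C - 1*70 = C - 70 = -70 + C)
w - D(-159, 3*27) = -18362 - (-70 - 159) = -18362 - 1*(-229) = -18362 + 229 = -18133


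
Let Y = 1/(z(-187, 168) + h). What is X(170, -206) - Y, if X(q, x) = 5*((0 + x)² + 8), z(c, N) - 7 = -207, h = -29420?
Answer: 6285956401/29620 ≈ 2.1222e+5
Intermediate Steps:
z(c, N) = -200 (z(c, N) = 7 - 207 = -200)
Y = -1/29620 (Y = 1/(-200 - 29420) = 1/(-29620) = -1/29620 ≈ -3.3761e-5)
X(q, x) = 40 + 5*x² (X(q, x) = 5*(x² + 8) = 5*(8 + x²) = 40 + 5*x²)
X(170, -206) - Y = (40 + 5*(-206)²) - 1*(-1/29620) = (40 + 5*42436) + 1/29620 = (40 + 212180) + 1/29620 = 212220 + 1/29620 = 6285956401/29620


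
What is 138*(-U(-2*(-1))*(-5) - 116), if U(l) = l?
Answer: -14628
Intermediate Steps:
138*(-U(-2*(-1))*(-5) - 116) = 138*(-(-2)*(-1)*(-5) - 116) = 138*(-1*2*(-5) - 116) = 138*(-2*(-5) - 116) = 138*(10 - 116) = 138*(-106) = -14628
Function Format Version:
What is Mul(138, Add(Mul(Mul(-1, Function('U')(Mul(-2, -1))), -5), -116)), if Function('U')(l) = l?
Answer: -14628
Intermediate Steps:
Mul(138, Add(Mul(Mul(-1, Function('U')(Mul(-2, -1))), -5), -116)) = Mul(138, Add(Mul(Mul(-1, Mul(-2, -1)), -5), -116)) = Mul(138, Add(Mul(Mul(-1, 2), -5), -116)) = Mul(138, Add(Mul(-2, -5), -116)) = Mul(138, Add(10, -116)) = Mul(138, -106) = -14628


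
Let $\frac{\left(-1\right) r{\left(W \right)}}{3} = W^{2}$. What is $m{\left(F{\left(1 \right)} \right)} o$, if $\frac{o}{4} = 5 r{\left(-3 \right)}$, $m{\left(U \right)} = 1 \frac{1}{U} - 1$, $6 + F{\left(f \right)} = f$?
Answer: $648$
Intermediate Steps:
$F{\left(f \right)} = -6 + f$
$r{\left(W \right)} = - 3 W^{2}$
$m{\left(U \right)} = -1 + \frac{1}{U}$ ($m{\left(U \right)} = \frac{1}{U} - 1 = -1 + \frac{1}{U}$)
$o = -540$ ($o = 4 \cdot 5 \left(- 3 \left(-3\right)^{2}\right) = 4 \cdot 5 \left(\left(-3\right) 9\right) = 4 \cdot 5 \left(-27\right) = 4 \left(-135\right) = -540$)
$m{\left(F{\left(1 \right)} \right)} o = \frac{1 - \left(-6 + 1\right)}{-6 + 1} \left(-540\right) = \frac{1 - -5}{-5} \left(-540\right) = - \frac{1 + 5}{5} \left(-540\right) = \left(- \frac{1}{5}\right) 6 \left(-540\right) = \left(- \frac{6}{5}\right) \left(-540\right) = 648$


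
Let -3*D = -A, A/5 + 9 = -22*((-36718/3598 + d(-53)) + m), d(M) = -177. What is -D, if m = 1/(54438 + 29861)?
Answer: -3116117816545/454961703 ≈ -6849.2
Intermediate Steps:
m = 1/84299 ≈ 1.1863e-5
A = 3116117816545/151653901 (A = -45 + 5*(-22*((-36718/3598 - 177) + 1/84299)) = -45 + 5*(-22*((-36718*1/3598 - 177) + 1/84299)) = -45 + 5*(-22*((-18359/1799 - 177) + 1/84299)) = -45 + 5*(-22*(-336782/1799 + 1/84299)) = -45 + 5*(-22*(-28390384019/151653901)) = -45 + 5*(624588448418/151653901) = -45 + 3122942242090/151653901 = 3116117816545/151653901 ≈ 20548.)
D = 3116117816545/454961703 (D = -(-1)*3116117816545/(3*151653901) = -⅓*(-3116117816545/151653901) = 3116117816545/454961703 ≈ 6849.2)
-D = -1*3116117816545/454961703 = -3116117816545/454961703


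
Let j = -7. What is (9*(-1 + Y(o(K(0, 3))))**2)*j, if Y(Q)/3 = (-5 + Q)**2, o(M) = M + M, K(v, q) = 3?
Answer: -252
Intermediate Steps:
o(M) = 2*M
Y(Q) = 3*(-5 + Q)**2
(9*(-1 + Y(o(K(0, 3))))**2)*j = (9*(-1 + 3*(-5 + 2*3)**2)**2)*(-7) = (9*(-1 + 3*(-5 + 6)**2)**2)*(-7) = (9*(-1 + 3*1**2)**2)*(-7) = (9*(-1 + 3*1)**2)*(-7) = (9*(-1 + 3)**2)*(-7) = (9*2**2)*(-7) = (9*4)*(-7) = 36*(-7) = -252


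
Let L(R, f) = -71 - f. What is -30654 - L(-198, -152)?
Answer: -30735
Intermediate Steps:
-30654 - L(-198, -152) = -30654 - (-71 - 1*(-152)) = -30654 - (-71 + 152) = -30654 - 1*81 = -30654 - 81 = -30735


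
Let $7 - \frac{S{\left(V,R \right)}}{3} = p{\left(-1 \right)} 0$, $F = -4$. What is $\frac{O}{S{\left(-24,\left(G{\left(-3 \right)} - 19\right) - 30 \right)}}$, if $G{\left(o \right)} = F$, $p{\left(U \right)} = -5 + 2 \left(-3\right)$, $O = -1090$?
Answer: $- \frac{1090}{21} \approx -51.905$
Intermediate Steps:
$p{\left(U \right)} = -11$ ($p{\left(U \right)} = -5 - 6 = -11$)
$G{\left(o \right)} = -4$
$S{\left(V,R \right)} = 21$ ($S{\left(V,R \right)} = 21 - 3 \left(\left(-11\right) 0\right) = 21 - 0 = 21 + 0 = 21$)
$\frac{O}{S{\left(-24,\left(G{\left(-3 \right)} - 19\right) - 30 \right)}} = - \frac{1090}{21}$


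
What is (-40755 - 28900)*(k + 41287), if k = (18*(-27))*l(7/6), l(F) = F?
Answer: -2836351600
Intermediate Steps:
k = -567 (k = (18*(-27))*(7/6) = -3402/6 = -486*7/6 = -567)
(-40755 - 28900)*(k + 41287) = (-40755 - 28900)*(-567 + 41287) = -69655*40720 = -2836351600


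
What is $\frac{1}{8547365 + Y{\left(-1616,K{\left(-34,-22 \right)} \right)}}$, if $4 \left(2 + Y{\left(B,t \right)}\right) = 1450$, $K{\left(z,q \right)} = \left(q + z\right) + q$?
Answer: $\frac{2}{17095451} \approx 1.1699 \cdot 10^{-7}$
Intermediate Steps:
$K{\left(z,q \right)} = z + 2 q$
$Y{\left(B,t \right)} = \frac{721}{2}$ ($Y{\left(B,t \right)} = -2 + \frac{1}{4} \cdot 1450 = -2 + \frac{725}{2} = \frac{721}{2}$)
$\frac{1}{8547365 + Y{\left(-1616,K{\left(-34,-22 \right)} \right)}} = \frac{1}{8547365 + \frac{721}{2}} = \frac{1}{\frac{17095451}{2}} = \frac{2}{17095451}$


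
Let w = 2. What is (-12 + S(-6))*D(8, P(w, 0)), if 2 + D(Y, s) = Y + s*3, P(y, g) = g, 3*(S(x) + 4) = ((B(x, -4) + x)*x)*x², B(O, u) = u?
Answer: 4224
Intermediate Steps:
S(x) = -4 + x³*(-4 + x)/3 (S(x) = -4 + (((-4 + x)*x)*x²)/3 = -4 + ((x*(-4 + x))*x²)/3 = -4 + (x³*(-4 + x))/3 = -4 + x³*(-4 + x)/3)
D(Y, s) = -2 + Y + 3*s (D(Y, s) = -2 + (Y + s*3) = -2 + (Y + 3*s) = -2 + Y + 3*s)
(-12 + S(-6))*D(8, P(w, 0)) = (-12 + (-4 - 4/3*(-6)³ + (⅓)*(-6)⁴))*(-2 + 8 + 3*0) = (-12 + (-4 - 4/3*(-216) + (⅓)*1296))*(-2 + 8 + 0) = (-12 + (-4 + 288 + 432))*6 = (-12 + 716)*6 = 704*6 = 4224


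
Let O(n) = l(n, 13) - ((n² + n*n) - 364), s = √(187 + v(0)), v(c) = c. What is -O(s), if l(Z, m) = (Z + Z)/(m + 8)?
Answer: 10 - 2*√187/21 ≈ 8.6976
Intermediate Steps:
l(Z, m) = 2*Z/(8 + m) (l(Z, m) = (2*Z)/(8 + m) = 2*Z/(8 + m))
s = √187 (s = √(187 + 0) = √187 ≈ 13.675)
O(n) = 364 - 2*n² + 2*n/21 (O(n) = 2*n/(8 + 13) - ((n² + n*n) - 364) = 2*n/21 - ((n² + n²) - 364) = 2*n*(1/21) - (2*n² - 364) = 2*n/21 - (-364 + 2*n²) = 2*n/21 + (364 - 2*n²) = 364 - 2*n² + 2*n/21)
-O(s) = -(364 - 2*(√187)² + 2*√187/21) = -(364 - 2*187 + 2*√187/21) = -(364 - 374 + 2*√187/21) = -(-10 + 2*√187/21) = 10 - 2*√187/21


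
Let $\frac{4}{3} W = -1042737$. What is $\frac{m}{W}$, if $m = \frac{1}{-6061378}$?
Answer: $\frac{2}{9480634667379} \approx 2.1096 \cdot 10^{-13}$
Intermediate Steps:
$m = - \frac{1}{6061378} \approx -1.6498 \cdot 10^{-7}$
$W = - \frac{3128211}{4}$ ($W = \frac{3}{4} \left(-1042737\right) = - \frac{3128211}{4} \approx -7.8205 \cdot 10^{5}$)
$\frac{m}{W} = - \frac{1}{6061378 \left(- \frac{3128211}{4}\right)} = \left(- \frac{1}{6061378}\right) \left(- \frac{4}{3128211}\right) = \frac{2}{9480634667379}$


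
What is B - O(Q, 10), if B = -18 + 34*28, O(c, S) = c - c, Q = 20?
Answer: 934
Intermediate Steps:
O(c, S) = 0
B = 934 (B = -18 + 952 = 934)
B - O(Q, 10) = 934 - 1*0 = 934 + 0 = 934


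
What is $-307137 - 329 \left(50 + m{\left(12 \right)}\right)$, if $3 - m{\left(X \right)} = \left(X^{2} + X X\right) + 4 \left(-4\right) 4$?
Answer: $-250878$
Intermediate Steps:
$m{\left(X \right)} = 67 - 2 X^{2}$ ($m{\left(X \right)} = 3 - \left(\left(X^{2} + X X\right) + 4 \left(-4\right) 4\right) = 3 - \left(\left(X^{2} + X^{2}\right) - 64\right) = 3 - \left(2 X^{2} - 64\right) = 3 - \left(-64 + 2 X^{2}\right) = 67 - 2 X^{2}$)
$-307137 - 329 \left(50 + m{\left(12 \right)}\right) = -307137 - 329 \left(50 + \left(67 - 2 \cdot 12^{2}\right)\right) = -307137 - 329 \left(50 + \left(67 - 288\right)\right) = -307137 - 329 \left(50 - 221\right) = -307137 - 329 \left(-171\right) = -307137 - -56259 = -307137 + 56259 = -250878$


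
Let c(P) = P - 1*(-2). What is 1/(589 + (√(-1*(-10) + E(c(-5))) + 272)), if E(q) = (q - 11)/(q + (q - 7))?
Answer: 3731/3212343 - 4*√13/3212343 ≈ 0.0011570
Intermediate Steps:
c(P) = 2 + P (c(P) = P + 2 = 2 + P)
E(q) = (-11 + q)/(-7 + 2*q) (E(q) = (-11 + q)/(q + (-7 + q)) = (-11 + q)/(-7 + 2*q))
1/(589 + (√(-1*(-10) + E(c(-5))) + 272)) = 1/(589 + (√(-1*(-10) + (-11 + (2 - 5))/(-7 + 2*(2 - 5))) + 272)) = 1/(589 + (√(10 + (-11 - 3)/(-7 + 2*(-3))) + 272)) = 1/(589 + (√(10 - 14/(-7 - 6)) + 272)) = 1/(589 + (√(10 - 14/(-13)) + 272)) = 1/(589 + (√(10 - 1/13*(-14)) + 272)) = 1/(589 + (√(10 + 14/13) + 272)) = 1/(589 + (√(144/13) + 272)) = 1/(589 + (12*√13/13 + 272)) = 1/(589 + (272 + 12*√13/13)) = 1/(861 + 12*√13/13)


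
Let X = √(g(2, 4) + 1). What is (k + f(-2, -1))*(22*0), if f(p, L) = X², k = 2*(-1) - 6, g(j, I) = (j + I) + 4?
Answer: 0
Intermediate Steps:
g(j, I) = 4 + I + j (g(j, I) = (I + j) + 4 = 4 + I + j)
X = √11 (X = √((4 + 4 + 2) + 1) = √(10 + 1) = √11 ≈ 3.3166)
k = -8 (k = -2 - 6 = -8)
f(p, L) = 11 (f(p, L) = (√11)² = 11)
(k + f(-2, -1))*(22*0) = (-8 + 11)*(22*0) = 3*0 = 0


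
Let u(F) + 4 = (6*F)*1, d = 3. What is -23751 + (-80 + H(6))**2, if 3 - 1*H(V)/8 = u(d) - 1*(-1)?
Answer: 7225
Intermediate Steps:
u(F) = -4 + 6*F (u(F) = -4 + (6*F)*1 = -4 + 6*F)
H(V) = -96 (H(V) = 24 - 8*((-4 + 6*3) - 1*(-1)) = 24 - 8*((-4 + 18) + 1) = 24 - 8*(14 + 1) = 24 - 8*15 = 24 - 120 = -96)
-23751 + (-80 + H(6))**2 = -23751 + (-80 - 96)**2 = -23751 + (-176)**2 = -23751 + 30976 = 7225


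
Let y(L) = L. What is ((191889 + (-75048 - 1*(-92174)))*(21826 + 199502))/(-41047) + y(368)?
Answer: -46245766624/41047 ≈ -1.1267e+6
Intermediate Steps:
((191889 + (-75048 - 1*(-92174)))*(21826 + 199502))/(-41047) + y(368) = ((191889 + (-75048 - 1*(-92174)))*(21826 + 199502))/(-41047) + 368 = ((191889 + (-75048 + 92174))*221328)*(-1/41047) + 368 = ((191889 + 17126)*221328)*(-1/41047) + 368 = (209015*221328)*(-1/41047) + 368 = 46260871920*(-1/41047) + 368 = -46260871920/41047 + 368 = -46245766624/41047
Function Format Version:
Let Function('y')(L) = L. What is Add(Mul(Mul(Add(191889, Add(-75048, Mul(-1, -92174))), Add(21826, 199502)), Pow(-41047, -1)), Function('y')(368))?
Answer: Rational(-46245766624, 41047) ≈ -1.1267e+6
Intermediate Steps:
Add(Mul(Mul(Add(191889, Add(-75048, Mul(-1, -92174))), Add(21826, 199502)), Pow(-41047, -1)), Function('y')(368)) = Add(Mul(Mul(Add(191889, Add(-75048, Mul(-1, -92174))), Add(21826, 199502)), Pow(-41047, -1)), 368) = Add(Mul(Mul(Add(191889, Add(-75048, 92174)), 221328), Rational(-1, 41047)), 368) = Add(Mul(Mul(Add(191889, 17126), 221328), Rational(-1, 41047)), 368) = Add(Mul(Mul(209015, 221328), Rational(-1, 41047)), 368) = Add(Mul(46260871920, Rational(-1, 41047)), 368) = Add(Rational(-46260871920, 41047), 368) = Rational(-46245766624, 41047)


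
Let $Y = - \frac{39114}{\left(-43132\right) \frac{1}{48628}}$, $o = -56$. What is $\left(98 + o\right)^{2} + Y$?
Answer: $\frac{12061710}{263} \approx 45862.0$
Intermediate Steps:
$Y = \frac{11597778}{263}$ ($Y = - \frac{39114}{\left(-43132\right) \frac{1}{48628}} = - \frac{39114}{- \frac{10783}{12157}} = \left(-39114\right) \left(- \frac{12157}{10783}\right) = \frac{11597778}{263} \approx 44098.0$)
$\left(98 + o\right)^{2} + Y = \left(98 - 56\right)^{2} + \frac{11597778}{263} = 42^{2} + \frac{11597778}{263} = 1764 + \frac{11597778}{263} = \frac{12061710}{263}$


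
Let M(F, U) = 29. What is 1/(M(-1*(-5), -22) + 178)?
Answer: 1/207 ≈ 0.0048309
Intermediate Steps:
1/(M(-1*(-5), -22) + 178) = 1/(29 + 178) = 1/207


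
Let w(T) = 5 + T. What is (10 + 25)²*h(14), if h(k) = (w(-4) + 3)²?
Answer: 19600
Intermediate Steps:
h(k) = 16 (h(k) = ((5 - 4) + 3)² = (1 + 3)² = 4² = 16)
(10 + 25)²*h(14) = (10 + 25)²*16 = 35²*16 = 1225*16 = 19600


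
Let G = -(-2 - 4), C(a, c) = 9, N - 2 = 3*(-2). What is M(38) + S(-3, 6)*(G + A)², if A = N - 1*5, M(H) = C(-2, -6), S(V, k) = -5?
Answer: -36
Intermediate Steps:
N = -4 (N = 2 + 3*(-2) = 2 - 6 = -4)
M(H) = 9
G = 6 (G = -1*(-6) = 6)
A = -9 (A = -4 - 1*5 = -4 - 5 = -9)
M(38) + S(-3, 6)*(G + A)² = 9 - 5*(6 - 9)² = 9 - 5*(-3)² = 9 - 5*9 = 9 - 45 = -36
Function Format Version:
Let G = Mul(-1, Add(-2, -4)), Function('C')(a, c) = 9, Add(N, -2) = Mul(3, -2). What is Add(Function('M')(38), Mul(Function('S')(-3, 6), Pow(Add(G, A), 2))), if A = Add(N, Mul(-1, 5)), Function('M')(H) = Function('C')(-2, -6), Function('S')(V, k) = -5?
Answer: -36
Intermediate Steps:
N = -4 (N = Add(2, Mul(3, -2)) = Add(2, -6) = -4)
Function('M')(H) = 9
G = 6 (G = Mul(-1, -6) = 6)
A = -9 (A = Add(-4, Mul(-1, 5)) = Add(-4, -5) = -9)
Add(Function('M')(38), Mul(Function('S')(-3, 6), Pow(Add(G, A), 2))) = Add(9, Mul(-5, Pow(Add(6, -9), 2))) = Add(9, Mul(-5, Pow(-3, 2))) = Add(9, Mul(-5, 9)) = Add(9, -45) = -36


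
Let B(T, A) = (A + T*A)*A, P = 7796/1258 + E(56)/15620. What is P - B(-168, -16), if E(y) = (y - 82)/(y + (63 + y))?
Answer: 36758612767323/859685750 ≈ 42758.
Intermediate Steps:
E(y) = (-82 + y)/(63 + 2*y)
P = 5327583323/859685750 (P = 7796/1258 + ((-82 + 56)/(63 + 2*56))/15620 = 7796*(1/1258) + (-26/(63 + 112))*(1/15620) = 3898/629 + (-26/175)*(1/15620) = 3898/629 + ((1/175)*(-26))*(1/15620) = 3898/629 - 26/175*1/15620 = 3898/629 - 13/1366750 = 5327583323/859685750 ≈ 6.1971)
B(T, A) = A*(A + A*T) (B(T, A) = (A + A*T)*A = A*(A + A*T))
P - B(-168, -16) = 5327583323/859685750 - (-16)²*(1 - 168) = 5327583323/859685750 - 256*(-167) = 5327583323/859685750 - 1*(-42752) = 5327583323/859685750 + 42752 = 36758612767323/859685750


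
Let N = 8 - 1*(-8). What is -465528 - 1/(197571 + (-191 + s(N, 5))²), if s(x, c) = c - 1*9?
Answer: -109676534689/235596 ≈ -4.6553e+5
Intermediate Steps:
N = 16 (N = 8 + 8 = 16)
s(x, c) = -9 + c (s(x, c) = c - 9 = -9 + c)
-465528 - 1/(197571 + (-191 + s(N, 5))²) = -465528 - 1/(197571 + (-191 + (-9 + 5))²) = -465528 - 1/(197571 + (-191 - 4)²) = -465528 - 1/(197571 + (-195)²) = -465528 - 1/(197571 + 38025) = -465528 - 1/235596 = -109676534689/235596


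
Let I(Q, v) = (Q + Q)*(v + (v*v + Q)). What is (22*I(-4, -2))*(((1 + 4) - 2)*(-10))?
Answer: -10560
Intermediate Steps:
I(Q, v) = 2*Q*(Q + v + v**2) (I(Q, v) = (2*Q)*(v + (v**2 + Q)) = (2*Q)*(v + (Q + v**2)) = (2*Q)*(Q + v + v**2) = 2*Q*(Q + v + v**2))
(22*I(-4, -2))*(((1 + 4) - 2)*(-10)) = (22*(2*(-4)*(-4 - 2 + (-2)**2)))*(((1 + 4) - 2)*(-10)) = (22*(2*(-4)*(-4 - 2 + 4)))*((5 - 2)*(-10)) = (22*(2*(-4)*(-2)))*(3*(-10)) = (22*16)*(-30) = 352*(-30) = -10560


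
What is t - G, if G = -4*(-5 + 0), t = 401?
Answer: 381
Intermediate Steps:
G = 20 (G = -4*(-5) = 20)
t - G = 401 - 1*20 = 401 - 20 = 381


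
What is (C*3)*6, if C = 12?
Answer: 216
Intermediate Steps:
(C*3)*6 = (12*3)*6 = 36*6 = 216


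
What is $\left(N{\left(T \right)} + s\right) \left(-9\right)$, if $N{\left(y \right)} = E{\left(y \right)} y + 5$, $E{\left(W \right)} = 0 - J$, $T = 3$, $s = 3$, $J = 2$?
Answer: $-18$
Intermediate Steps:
$E{\left(W \right)} = -2$ ($E{\left(W \right)} = 0 - 2 = -2$)
$N{\left(y \right)} = 5 - 2 y$ ($N{\left(y \right)} = - 2 y + 5 = 5 - 2 y$)
$\left(N{\left(T \right)} + s\right) \left(-9\right) = \left(\left(5 - 6\right) + 3\right) \left(-9\right) = \left(-1 + 3\right) \left(-9\right) = 2 \left(-9\right) = -18$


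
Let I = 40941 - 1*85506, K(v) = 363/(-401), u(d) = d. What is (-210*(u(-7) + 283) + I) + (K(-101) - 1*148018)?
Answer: -100468106/401 ≈ -2.5054e+5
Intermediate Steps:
K(v) = -363/401 (K(v) = 363*(-1/401) = -363/401)
I = -44565 (I = 40941 - 85506 = -44565)
(-210*(u(-7) + 283) + I) + (K(-101) - 1*148018) = (-210*(-7 + 283) - 44565) + (-363/401 - 1*148018) = (-210*276 - 44565) + (-363/401 - 148018) = (-57960 - 44565) - 59355581/401 = -102525 - 59355581/401 = -100468106/401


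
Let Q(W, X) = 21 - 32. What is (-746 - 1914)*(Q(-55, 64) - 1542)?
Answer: 4130980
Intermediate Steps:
Q(W, X) = -11
(-746 - 1914)*(Q(-55, 64) - 1542) = (-746 - 1914)*(-11 - 1542) = -2660*(-1553) = 4130980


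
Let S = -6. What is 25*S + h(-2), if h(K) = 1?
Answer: -149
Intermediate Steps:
25*S + h(-2) = 25*(-6) + 1 = -150 + 1 = -149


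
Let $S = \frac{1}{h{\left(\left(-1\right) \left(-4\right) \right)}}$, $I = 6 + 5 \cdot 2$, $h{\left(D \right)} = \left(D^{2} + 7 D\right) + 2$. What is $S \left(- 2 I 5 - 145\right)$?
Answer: $- \frac{305}{46} \approx -6.6304$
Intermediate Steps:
$h{\left(D \right)} = 2 + D^{2} + 7 D$
$I = 16$ ($I = 6 + 10 = 16$)
$S = \frac{1}{46}$ ($S = \frac{1}{2 + \left(\left(-1\right) \left(-4\right)\right)^{2} + 7 \left(\left(-1\right) \left(-4\right)\right)} = \frac{1}{2 + 4^{2} + 7 \cdot 4} = \frac{1}{2 + 16 + 28} = \frac{1}{46} \approx 0.021739$)
$S \left(- 2 I 5 - 145\right) = \frac{\left(-2\right) 16 \cdot 5 - 145}{46} = \frac{\left(-32\right) 5 - 145}{46} = \frac{-160 - 145}{46} = \frac{1}{46} \left(-305\right) = - \frac{305}{46}$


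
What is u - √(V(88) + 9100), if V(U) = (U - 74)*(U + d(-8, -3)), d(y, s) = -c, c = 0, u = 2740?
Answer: 2740 - 6*√287 ≈ 2638.4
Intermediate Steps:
d(y, s) = 0 (d(y, s) = -1*0 = 0)
V(U) = U*(-74 + U) (V(U) = (U - 74)*(U + 0) = (-74 + U)*U = U*(-74 + U))
u - √(V(88) + 9100) = 2740 - √(88*(-74 + 88) + 9100) = 2740 - √(88*14 + 9100) = 2740 - √(1232 + 9100) = 2740 - √10332 = 2740 - 6*√287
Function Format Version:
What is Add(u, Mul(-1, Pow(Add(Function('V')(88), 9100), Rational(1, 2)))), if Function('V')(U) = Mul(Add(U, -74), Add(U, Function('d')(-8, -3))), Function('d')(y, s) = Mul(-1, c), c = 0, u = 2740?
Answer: Add(2740, Mul(-6, Pow(287, Rational(1, 2)))) ≈ 2638.4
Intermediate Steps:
Function('d')(y, s) = 0 (Function('d')(y, s) = Mul(-1, 0) = 0)
Function('V')(U) = Mul(U, Add(-74, U)) (Function('V')(U) = Mul(Add(U, -74), Add(U, 0)) = Mul(Add(-74, U), U) = Mul(U, Add(-74, U)))
Add(u, Mul(-1, Pow(Add(Function('V')(88), 9100), Rational(1, 2)))) = Add(2740, Mul(-1, Pow(Add(Mul(88, Add(-74, 88)), 9100), Rational(1, 2)))) = Add(2740, Mul(-1, Pow(Add(Mul(88, 14), 9100), Rational(1, 2)))) = Add(2740, Mul(-1, Pow(Add(1232, 9100), Rational(1, 2)))) = Add(2740, Mul(-1, Pow(10332, Rational(1, 2)))) = Add(2740, Mul(-1, Mul(6, Pow(287, Rational(1, 2))))) = Add(2740, Mul(-6, Pow(287, Rational(1, 2))))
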